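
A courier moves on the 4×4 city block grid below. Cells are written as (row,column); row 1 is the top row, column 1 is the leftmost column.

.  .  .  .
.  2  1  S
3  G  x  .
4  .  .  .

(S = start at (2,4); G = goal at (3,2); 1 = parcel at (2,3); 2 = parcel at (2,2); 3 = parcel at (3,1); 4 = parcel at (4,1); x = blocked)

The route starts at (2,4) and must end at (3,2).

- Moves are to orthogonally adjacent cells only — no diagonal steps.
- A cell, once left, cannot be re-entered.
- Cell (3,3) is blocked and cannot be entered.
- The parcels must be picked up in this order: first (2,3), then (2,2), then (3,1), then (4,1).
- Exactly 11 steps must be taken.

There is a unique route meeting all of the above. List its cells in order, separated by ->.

The waypoints must appear in the order (2,3), (2,2), (3,1), (4,1), with no cell reused.
Route from (2,4): up to (1,4), left to (1,3), down to (2,3), left to (2,2), up to (1,2), left to (1,1), 3× down (reaching (4,1)), right to (4,2), up to (3,2) — 11 moves in all.
Check: order respected (1 at step 3, 2 at step 4, 3 at step 8, 4 at step 9); 11 moves as required.

(2,4) -> (1,4) -> (1,3) -> (2,3) -> (2,2) -> (1,2) -> (1,1) -> (2,1) -> (3,1) -> (4,1) -> (4,2) -> (3,2)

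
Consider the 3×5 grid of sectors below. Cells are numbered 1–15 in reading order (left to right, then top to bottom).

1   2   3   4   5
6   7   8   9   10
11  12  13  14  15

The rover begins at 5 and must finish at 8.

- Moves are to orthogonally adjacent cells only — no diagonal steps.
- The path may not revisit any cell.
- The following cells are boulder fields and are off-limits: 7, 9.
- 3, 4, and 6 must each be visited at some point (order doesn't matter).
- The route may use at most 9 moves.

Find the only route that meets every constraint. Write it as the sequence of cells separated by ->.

5 -> 4 -> 3 -> 2 -> 1 -> 6 -> 11 -> 12 -> 13 -> 8

Any route must reach 3, 4, and 6 and still end at 8 within 9 moves, so the order of the required stops is forced.
Route from 5: 4× left (reaching 1), 2× down (reaching 11), 2× right (reaching 13), up to 8 — 9 moves in all.
Check: all required cells visited; 9 ≤ 9 moves.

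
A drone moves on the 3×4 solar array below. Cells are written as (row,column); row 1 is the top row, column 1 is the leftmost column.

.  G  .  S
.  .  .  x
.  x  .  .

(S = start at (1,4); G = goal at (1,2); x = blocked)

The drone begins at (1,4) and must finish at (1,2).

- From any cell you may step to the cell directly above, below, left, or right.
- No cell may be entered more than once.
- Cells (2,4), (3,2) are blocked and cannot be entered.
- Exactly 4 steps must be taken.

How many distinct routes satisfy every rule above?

Need simple routes of exactly 4 moves from (1,4) to (1,2) (Manhattan distance 2, so 1 moves are spent on a detour and 1 undoing it).
Enumerating: (1,4) (1,3) (2,3) (2,2) (1,2).
That gives 1 route.

1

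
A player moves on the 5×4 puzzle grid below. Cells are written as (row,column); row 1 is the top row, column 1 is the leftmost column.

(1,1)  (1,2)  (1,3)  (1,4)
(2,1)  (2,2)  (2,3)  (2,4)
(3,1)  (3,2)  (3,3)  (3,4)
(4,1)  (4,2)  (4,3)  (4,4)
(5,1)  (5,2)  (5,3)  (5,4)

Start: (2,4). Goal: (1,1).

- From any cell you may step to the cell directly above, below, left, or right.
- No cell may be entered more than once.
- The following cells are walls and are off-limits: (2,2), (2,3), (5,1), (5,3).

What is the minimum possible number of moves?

4

The Manhattan distance from (2,4) to (1,1) is |2−1| + |4−1| = 4, so at least 4 moves are needed.
A route of 4 moves achieves this: (2,4) → (1,4) → (1,3) → (1,2) → (1,1).
Since 4 matches the lower bound, it is optimal.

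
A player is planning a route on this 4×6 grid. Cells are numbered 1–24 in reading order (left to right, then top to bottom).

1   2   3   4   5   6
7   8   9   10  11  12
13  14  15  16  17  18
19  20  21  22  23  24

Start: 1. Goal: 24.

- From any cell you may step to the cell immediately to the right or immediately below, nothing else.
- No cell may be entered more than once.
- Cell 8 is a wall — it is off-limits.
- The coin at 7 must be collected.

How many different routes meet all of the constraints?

6

A right/down-only route from 1 to 24 makes exactly 3 down-moves and 5 right-moves in some order.
With no other constraints that would be C(8,3) = 56 routes.
Split at 7 and multiply the segment counts (each segment already excludes blocked cells): 1→7: 1; 7→24: 6; product = 6.
That gives 6 routes.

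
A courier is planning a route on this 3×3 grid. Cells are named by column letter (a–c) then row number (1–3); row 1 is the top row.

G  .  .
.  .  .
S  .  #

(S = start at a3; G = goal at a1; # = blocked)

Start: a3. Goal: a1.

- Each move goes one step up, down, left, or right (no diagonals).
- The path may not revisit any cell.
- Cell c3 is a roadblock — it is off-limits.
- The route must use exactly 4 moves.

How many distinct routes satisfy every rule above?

Need simple routes of exactly 4 moves from a3 to a1 (Manhattan distance 2, so 1 moves are spent on a detour and 1 undoing it).
Enumerating: a3 a2 b2 b1 a1 | a3 b3 b2 b1 a1 | a3 b3 b2 a2 a1.
That gives 3 routes.

3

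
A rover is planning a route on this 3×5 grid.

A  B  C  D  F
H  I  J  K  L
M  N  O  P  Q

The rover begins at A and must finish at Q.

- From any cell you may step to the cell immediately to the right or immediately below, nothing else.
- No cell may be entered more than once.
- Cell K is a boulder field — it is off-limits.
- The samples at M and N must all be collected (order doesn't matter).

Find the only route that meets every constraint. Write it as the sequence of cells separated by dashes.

Moves only go right or down, so the column and row indices never decrease.
Route from A: 2× down (reaching M), 4× right (reaching Q) — 6 moves in all.
Check: all required cells visited.

A - H - M - N - O - P - Q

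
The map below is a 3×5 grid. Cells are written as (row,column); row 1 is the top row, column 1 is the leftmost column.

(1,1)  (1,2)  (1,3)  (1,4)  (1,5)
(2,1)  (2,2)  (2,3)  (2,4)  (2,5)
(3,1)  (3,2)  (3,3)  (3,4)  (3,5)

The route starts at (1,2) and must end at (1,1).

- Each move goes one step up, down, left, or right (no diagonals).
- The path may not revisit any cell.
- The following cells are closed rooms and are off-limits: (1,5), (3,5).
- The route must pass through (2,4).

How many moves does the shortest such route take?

Any route passes through (2,4) somewhere between (1,2) and (1,1). Summing Manhattan distances along the two legs ((1,2) → (2,4) → (1,1)) gives a lower bound of 3 + 4 = 7 moves.
A route of 7 moves achieves this: (1,2) → (1,3) → (1,4) → (2,4) → (2,3) → (2,2) → (2,1) → (1,1).
Since 7 matches the lower bound, it is optimal.

7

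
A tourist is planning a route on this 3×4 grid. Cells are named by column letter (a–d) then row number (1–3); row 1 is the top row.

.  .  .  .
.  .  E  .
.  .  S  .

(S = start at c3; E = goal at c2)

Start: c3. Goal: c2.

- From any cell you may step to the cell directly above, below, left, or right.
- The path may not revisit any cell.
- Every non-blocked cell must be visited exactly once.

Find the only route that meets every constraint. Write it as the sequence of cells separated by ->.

Need to visit all 12 open cells exactly once, starting at c3 and ending at c2.
Route from c3: right to d3, 2× up (reaching d1), 3× left (reaching a1), 2× down (reaching a3), right to b3, up to b2, right to c2 — 11 moves in all.
Check: all 12 open cells covered.

c3 -> d3 -> d2 -> d1 -> c1 -> b1 -> a1 -> a2 -> a3 -> b3 -> b2 -> c2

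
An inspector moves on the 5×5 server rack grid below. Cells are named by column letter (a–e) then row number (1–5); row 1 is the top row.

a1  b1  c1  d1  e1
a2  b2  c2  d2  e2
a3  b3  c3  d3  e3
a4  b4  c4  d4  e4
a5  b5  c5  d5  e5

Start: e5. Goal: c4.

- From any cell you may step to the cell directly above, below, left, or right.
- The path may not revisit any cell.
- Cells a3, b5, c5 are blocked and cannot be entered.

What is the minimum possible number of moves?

3

The Manhattan distance from e5 to c4 is |5−4| + |5−3| = 3, so at least 3 moves are needed.
A route of 3 moves achieves this: e5 → e4 → d4 → c4.
Since 3 matches the lower bound, it is optimal.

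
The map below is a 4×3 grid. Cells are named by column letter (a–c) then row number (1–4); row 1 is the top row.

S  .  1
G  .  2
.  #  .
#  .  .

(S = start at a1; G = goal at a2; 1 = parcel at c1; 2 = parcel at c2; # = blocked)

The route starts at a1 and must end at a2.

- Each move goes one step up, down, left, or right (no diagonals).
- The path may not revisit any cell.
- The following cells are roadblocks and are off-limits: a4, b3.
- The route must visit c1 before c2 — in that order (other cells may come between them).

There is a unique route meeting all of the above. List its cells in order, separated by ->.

a1 -> b1 -> c1 -> c2 -> b2 -> a2

The waypoints must appear in the order c1, c2, with no cell reused.
Route from a1: 2× right (reaching c1), down to c2, 2× left (reaching a2) — 5 moves in all.
Check: order respected (1 at step 2, 2 at step 3).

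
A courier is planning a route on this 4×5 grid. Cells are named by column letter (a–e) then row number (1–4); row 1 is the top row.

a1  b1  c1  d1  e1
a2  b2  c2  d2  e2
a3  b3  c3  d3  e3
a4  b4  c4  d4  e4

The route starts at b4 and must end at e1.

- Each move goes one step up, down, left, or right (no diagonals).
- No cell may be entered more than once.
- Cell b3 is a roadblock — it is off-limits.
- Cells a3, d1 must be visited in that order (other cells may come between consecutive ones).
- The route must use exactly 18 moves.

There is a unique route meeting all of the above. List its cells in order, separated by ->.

b4 -> a4 -> a3 -> a2 -> a1 -> b1 -> b2 -> c2 -> c1 -> d1 -> d2 -> d3 -> c3 -> c4 -> d4 -> e4 -> e3 -> e2 -> e1

The waypoints must appear in the order a3, d1, with no cell reused.
Route from b4: left 1 to a4, up 3 to a1, right 1 to b1, down 1 to b2, right 1 to c2, up 1 to c1, right 1 to d1, down 2 to d3, left 1 to c3, down 1 to c4, right 2 to e4, up 3 to e1 — 18 moves in all.
Check: order respected (a3 at step 2, d1 at step 9); 18 moves as required.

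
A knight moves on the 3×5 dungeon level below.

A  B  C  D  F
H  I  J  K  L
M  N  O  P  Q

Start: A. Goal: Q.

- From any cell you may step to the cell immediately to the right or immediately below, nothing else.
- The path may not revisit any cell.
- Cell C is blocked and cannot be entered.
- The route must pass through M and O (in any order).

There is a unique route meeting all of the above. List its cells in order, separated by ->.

A -> H -> M -> N -> O -> P -> Q

Moves only go right or down, so the column and row indices never decrease.
Route from A: 2× down (reaching M), 4× right (reaching Q) — 6 moves in all.
Check: all required cells visited.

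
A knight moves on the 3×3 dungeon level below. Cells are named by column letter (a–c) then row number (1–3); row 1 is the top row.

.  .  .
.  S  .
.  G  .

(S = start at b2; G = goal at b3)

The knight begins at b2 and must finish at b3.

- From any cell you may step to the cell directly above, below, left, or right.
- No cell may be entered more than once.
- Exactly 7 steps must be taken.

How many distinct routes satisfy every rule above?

Need simple routes of exactly 7 moves from b2 to b3 (Manhattan distance 1, so 3 moves are spent on a detour and 3 undoing it).
Enumerating: b2 a2 a1 b1 c1 c2 c3 b3 | b2 c2 c1 b1 a1 a2 a3 b3.
That gives 2 routes.

2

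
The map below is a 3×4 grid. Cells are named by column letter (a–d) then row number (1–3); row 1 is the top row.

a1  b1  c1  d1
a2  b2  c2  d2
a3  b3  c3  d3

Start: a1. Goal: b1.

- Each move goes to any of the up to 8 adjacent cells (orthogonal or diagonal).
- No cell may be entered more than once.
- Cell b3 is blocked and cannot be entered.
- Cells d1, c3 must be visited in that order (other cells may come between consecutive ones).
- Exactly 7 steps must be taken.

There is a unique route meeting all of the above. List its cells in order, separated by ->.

a1 -> b2 -> c1 -> d1 -> d2 -> c3 -> c2 -> b1

The waypoints must appear in the order d1, c3, with no cell reused.
Route from a1: down-right to b2, up-right to c1, right to d1, down to d2, down-left to c3, up to c2, up-left to b1 — 7 moves in all.
Check: order respected (d1 at step 3, c3 at step 5); 7 moves as required.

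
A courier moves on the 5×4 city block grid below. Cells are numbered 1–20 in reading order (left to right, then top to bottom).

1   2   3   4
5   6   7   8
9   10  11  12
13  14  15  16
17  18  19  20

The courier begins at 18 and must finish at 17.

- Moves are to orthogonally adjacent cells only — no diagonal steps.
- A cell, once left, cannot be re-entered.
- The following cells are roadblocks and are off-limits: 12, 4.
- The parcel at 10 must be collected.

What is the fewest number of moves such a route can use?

5

Any route passes through 10 somewhere between 18 and 17. Summing Manhattan distances along the two legs (18 → 10 → 17) gives a lower bound of 2 + 3 = 5 moves.
A route of 5 moves achieves this: 18 → 14 → 10 → 9 → 13 → 17.
Since 5 matches the lower bound, it is optimal.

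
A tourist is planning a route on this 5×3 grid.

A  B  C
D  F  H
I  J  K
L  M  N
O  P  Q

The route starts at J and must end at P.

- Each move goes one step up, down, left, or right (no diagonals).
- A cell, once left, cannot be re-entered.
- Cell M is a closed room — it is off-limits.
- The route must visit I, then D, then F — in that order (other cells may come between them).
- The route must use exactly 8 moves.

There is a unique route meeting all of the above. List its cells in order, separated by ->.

J -> I -> D -> F -> H -> K -> N -> Q -> P

The waypoints must appear in the order I, D, F, with no cell reused.
Route from J: left to I, up to D, 2× right (reaching H), 3× down (reaching Q), left to P — 8 moves in all.
Check: order respected (I at step 1, D at step 2, F at step 3); 8 moves as required.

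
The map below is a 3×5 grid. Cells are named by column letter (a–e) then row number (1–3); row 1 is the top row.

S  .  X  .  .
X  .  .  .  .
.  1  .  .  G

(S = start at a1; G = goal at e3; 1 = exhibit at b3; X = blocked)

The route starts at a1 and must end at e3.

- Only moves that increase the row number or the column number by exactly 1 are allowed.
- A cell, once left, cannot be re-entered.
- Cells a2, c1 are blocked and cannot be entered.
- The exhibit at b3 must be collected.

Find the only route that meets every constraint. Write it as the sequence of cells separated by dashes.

Moves only go right or down, so the column and row indices never decrease.
Route from a1: right to b1, 2× down (reaching b3), 3× right (reaching e3) — 6 moves in all.
Check: all required cells visited.

a1 - b1 - b2 - b3 - c3 - d3 - e3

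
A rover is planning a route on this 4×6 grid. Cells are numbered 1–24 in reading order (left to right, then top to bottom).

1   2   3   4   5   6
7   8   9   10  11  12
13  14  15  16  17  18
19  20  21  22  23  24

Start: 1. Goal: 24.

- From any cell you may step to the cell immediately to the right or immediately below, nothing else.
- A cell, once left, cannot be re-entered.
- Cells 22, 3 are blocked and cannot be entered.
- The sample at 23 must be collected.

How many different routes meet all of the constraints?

A right/down-only route from 1 to 24 makes exactly 3 down-moves and 5 right-moves in some order.
With no other constraints that would be C(8,3) = 56 routes.
Split at 23 and multiply the segment counts (each segment already excludes blocked cells): 1→23: 9; 23→24: 1; product = 9.
That gives 9 routes.

9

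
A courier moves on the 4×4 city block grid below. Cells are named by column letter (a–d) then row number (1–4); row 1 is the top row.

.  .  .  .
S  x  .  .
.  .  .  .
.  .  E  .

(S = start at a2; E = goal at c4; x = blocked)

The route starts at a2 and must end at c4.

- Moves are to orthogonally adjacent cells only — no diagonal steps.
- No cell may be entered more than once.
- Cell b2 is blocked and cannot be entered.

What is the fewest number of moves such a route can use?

4

The Manhattan distance from a2 to c4 is |2−4| + |1−3| = 4, so at least 4 moves are needed.
A route of 4 moves achieves this: a2 → a3 → a4 → b4 → c4.
Since 4 matches the lower bound, it is optimal.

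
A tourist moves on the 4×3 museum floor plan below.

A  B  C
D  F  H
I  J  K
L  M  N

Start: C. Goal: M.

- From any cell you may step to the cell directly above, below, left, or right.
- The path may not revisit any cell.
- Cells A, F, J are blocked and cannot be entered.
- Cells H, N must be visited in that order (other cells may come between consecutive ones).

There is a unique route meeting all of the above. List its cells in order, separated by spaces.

The waypoints must appear in the order H, N, with no cell reused.
Route from C: down 3 to N, left 1 to M — 4 moves in all.
Check: order respected (H at step 1, N at step 3).

C H K N M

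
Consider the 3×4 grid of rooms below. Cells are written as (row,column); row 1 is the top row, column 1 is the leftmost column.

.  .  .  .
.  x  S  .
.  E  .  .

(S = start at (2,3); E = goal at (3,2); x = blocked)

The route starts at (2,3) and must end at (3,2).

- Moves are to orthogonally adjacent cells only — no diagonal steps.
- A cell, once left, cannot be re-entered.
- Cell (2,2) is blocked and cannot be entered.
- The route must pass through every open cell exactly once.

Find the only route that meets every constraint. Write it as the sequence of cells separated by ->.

Need to visit all 11 open cells exactly once, starting at (2,3) and ending at (3,2).
Route from (2,3): down to (3,3), right to (3,4), 2× up (reaching (1,4)), 3× left (reaching (1,1)), 2× down (reaching (3,1)), right to (3,2) — 10 moves in all.
Check: all 11 open cells covered.

(2,3) -> (3,3) -> (3,4) -> (2,4) -> (1,4) -> (1,3) -> (1,2) -> (1,1) -> (2,1) -> (3,1) -> (3,2)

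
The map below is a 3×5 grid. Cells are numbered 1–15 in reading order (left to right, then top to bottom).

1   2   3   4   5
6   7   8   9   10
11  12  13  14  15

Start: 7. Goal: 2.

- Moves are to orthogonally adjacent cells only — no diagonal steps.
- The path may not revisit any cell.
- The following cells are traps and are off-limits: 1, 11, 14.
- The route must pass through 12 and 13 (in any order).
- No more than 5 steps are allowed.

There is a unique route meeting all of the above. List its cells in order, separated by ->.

7 -> 12 -> 13 -> 8 -> 3 -> 2

The budget equals the shortest possible length, so every move has to be on a shortest route through the required cells.
Route from 7: down to 12, right to 13, 2× up (reaching 3), left to 2 — 5 moves in all.
Check: all required cells visited; 5 ≤ 5 moves.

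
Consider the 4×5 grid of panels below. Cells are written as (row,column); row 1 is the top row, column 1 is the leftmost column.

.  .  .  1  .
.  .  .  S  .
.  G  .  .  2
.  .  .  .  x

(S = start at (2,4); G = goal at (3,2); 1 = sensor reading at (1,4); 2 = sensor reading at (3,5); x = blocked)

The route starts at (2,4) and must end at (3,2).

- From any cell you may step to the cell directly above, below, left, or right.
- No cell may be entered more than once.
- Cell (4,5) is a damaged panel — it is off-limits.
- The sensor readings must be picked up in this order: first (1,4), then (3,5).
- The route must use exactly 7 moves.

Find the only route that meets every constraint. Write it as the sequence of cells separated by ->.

The waypoints must appear in the order (1,4), (3,5), with no cell reused.
Route from (2,4): up 1 to (1,4), right 1 to (1,5), down 2 to (3,5), left 3 to (3,2) — 7 moves in all.
Check: order respected (1 at step 1, 2 at step 4); 7 moves as required.

(2,4) -> (1,4) -> (1,5) -> (2,5) -> (3,5) -> (3,4) -> (3,3) -> (3,2)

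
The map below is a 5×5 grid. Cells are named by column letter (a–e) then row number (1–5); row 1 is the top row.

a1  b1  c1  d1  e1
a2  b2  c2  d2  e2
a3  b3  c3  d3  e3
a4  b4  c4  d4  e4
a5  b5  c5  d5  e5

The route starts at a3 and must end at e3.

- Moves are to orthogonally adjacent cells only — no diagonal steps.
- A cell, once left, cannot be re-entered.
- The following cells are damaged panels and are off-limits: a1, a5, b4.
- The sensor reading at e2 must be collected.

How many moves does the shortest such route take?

6

Any route passes through e2 somewhere between a3 and e3. Summing Manhattan distances along the two legs (a3 → e2 → e3) gives a lower bound of 5 + 1 = 6 moves.
A route of 6 moves achieves this: a3 → a2 → b2 → c2 → d2 → e2 → e3.
Since 6 matches the lower bound, it is optimal.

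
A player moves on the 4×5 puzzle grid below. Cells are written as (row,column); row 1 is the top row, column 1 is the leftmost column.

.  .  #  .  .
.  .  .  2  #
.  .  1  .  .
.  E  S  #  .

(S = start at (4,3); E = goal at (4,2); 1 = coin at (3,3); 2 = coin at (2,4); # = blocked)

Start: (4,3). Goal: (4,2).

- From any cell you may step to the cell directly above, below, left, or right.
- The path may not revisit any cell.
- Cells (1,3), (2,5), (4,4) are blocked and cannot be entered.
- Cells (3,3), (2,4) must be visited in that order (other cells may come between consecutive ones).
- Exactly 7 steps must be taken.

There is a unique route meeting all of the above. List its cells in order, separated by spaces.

The waypoints must appear in the order (3,3), (2,4), with no cell reused.
Route from (4,3): up 1 to (3,3), right 1 to (3,4), up 1 to (2,4), left 2 to (2,2), down 2 to (4,2) — 7 moves in all.
Check: order respected (1 at step 1, 2 at step 3); 7 moves as required.

(4,3) (3,3) (3,4) (2,4) (2,3) (2,2) (3,2) (4,2)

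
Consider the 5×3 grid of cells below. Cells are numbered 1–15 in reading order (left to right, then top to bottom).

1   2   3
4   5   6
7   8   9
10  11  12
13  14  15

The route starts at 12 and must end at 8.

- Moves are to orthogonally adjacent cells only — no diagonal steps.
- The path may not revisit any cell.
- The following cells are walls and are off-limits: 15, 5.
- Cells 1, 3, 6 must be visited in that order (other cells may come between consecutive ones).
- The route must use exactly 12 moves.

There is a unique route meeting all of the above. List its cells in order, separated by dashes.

The waypoints must appear in the order 1, 3, 6, with no cell reused.
Route from 12: left to 11, down to 14, left to 13, 4× up (reaching 1), 2× right (reaching 3), 2× down (reaching 9), left to 8 — 12 moves in all.
Check: order respected (1 at step 7, 3 at step 9, 6 at step 10); 12 moves as required.

12 - 11 - 14 - 13 - 10 - 7 - 4 - 1 - 2 - 3 - 6 - 9 - 8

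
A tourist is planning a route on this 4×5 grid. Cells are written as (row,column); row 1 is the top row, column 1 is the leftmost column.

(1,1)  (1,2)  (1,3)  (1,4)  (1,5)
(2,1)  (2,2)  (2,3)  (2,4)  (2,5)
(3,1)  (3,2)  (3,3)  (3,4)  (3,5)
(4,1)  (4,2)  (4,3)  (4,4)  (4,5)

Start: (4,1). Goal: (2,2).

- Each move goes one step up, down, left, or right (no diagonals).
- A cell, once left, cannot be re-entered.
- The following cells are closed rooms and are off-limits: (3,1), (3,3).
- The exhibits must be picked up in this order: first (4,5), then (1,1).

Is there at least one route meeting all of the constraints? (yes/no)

yes

One route that works: (4,1) → (4,2) → (4,3) → (4,4) → (4,5) → (3,5) → (2,5) → (1,5) → (1,4) → (1,3) → (1,2) → (1,1) → (2,1) → (2,2).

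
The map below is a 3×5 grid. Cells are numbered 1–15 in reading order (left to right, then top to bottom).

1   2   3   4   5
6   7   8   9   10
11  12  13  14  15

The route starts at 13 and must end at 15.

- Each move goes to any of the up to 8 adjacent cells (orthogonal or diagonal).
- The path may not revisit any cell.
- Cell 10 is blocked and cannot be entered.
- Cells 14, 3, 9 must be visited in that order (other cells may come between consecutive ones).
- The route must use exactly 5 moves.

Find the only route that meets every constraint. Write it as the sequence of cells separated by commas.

13, 14, 8, 3, 9, 15

The waypoints must appear in the order 14, 3, 9, with no cell reused.
Route from 13: right to 14, up-left to 8, up to 3, 2× down-right (reaching 15) — 5 moves in all.
Check: order respected (14 at step 1, 3 at step 3, 9 at step 4); 5 moves as required.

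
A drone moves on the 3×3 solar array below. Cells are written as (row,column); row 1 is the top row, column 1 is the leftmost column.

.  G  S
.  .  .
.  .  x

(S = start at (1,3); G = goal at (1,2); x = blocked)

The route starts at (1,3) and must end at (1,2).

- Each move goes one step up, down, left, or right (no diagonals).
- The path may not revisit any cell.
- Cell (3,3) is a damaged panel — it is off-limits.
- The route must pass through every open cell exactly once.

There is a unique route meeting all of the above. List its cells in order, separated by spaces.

Need to visit all 8 open cells exactly once, starting at (1,3) and ending at (1,2).
Cell (2,3) has only two open neighbours ((1,3) and (2,2)), so the path must pass straight through it: one of those is the cell it's entered from and the other is where it exits.
Route from (1,3): down to (2,3), left to (2,2), down to (3,2), left to (3,1), 2× up (reaching (1,1)), right to (1,2) — 7 moves in all.
Check: all 8 open cells covered.

(1,3) (2,3) (2,2) (3,2) (3,1) (2,1) (1,1) (1,2)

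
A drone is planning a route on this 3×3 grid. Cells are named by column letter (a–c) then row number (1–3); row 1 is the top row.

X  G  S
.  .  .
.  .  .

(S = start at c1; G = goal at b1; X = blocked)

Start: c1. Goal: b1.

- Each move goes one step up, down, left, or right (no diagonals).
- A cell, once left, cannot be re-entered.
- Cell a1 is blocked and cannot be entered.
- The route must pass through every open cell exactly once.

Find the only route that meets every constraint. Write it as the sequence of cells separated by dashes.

c1 - c2 - c3 - b3 - a3 - a2 - b2 - b1

Need to visit all 8 open cells exactly once, starting at c1 and ending at b1.
Route from c1: down 2 to c3, left 2 to a3, up 1 to a2, right 1 to b2, up 1 to b1 — 7 moves in all.
Check: all 8 open cells covered.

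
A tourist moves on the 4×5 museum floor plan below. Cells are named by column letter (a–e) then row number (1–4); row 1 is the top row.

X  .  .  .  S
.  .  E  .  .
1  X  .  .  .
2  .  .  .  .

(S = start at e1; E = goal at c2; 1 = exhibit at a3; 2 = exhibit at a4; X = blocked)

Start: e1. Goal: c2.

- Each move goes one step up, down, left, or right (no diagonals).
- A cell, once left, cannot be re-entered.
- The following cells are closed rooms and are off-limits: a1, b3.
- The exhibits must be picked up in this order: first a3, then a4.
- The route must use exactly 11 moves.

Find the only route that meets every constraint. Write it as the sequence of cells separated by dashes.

e1 - d1 - c1 - b1 - b2 - a2 - a3 - a4 - b4 - c4 - c3 - c2

The waypoints must appear in the order a3, a4, with no cell reused.
Route from e1: 3× left (reaching b1), down to b2, left to a2, 2× down (reaching a4), 2× right (reaching c4), 2× up (reaching c2) — 11 moves in all.
Check: order respected (1 at step 6, 2 at step 7); 11 moves as required.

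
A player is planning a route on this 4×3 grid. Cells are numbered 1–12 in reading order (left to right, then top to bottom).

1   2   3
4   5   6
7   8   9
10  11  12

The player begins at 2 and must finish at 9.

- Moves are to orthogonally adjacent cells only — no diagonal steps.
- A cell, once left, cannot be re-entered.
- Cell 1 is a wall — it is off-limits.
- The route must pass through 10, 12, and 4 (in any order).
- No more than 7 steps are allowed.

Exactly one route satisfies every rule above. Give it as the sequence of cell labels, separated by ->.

2 -> 5 -> 4 -> 7 -> 10 -> 11 -> 12 -> 9

The 7-move cap with required stops at 10, 12, 4 leaves no slack for detours.
Route from 2: down 1 to 5, left 1 to 4, down 2 to 10, right 2 to 12, up 1 to 9 — 7 moves in all.
Check: all required cells visited; 7 ≤ 7 moves.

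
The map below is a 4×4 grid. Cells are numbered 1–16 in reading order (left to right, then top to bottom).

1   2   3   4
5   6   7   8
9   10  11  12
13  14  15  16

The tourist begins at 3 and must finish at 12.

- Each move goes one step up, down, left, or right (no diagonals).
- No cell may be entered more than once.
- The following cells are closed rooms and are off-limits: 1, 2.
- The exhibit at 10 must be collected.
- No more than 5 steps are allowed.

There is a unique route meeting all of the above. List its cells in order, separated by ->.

3 -> 7 -> 6 -> 10 -> 11 -> 12

Any route must reach 10 and still end at 12 within 5 moves, so the order of the required stops is forced.
Route from 3: down to 7, left to 6, down to 10, 2× right (reaching 12) — 5 moves in all.
Check: all required cells visited; 5 ≤ 5 moves.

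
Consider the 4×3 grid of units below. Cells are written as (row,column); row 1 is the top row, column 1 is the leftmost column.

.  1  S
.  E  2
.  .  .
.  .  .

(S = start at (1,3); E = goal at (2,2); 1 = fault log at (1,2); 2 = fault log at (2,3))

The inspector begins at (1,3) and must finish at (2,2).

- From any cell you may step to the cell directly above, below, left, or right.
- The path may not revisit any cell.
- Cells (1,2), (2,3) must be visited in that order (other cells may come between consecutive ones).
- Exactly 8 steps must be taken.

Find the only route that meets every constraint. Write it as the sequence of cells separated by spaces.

The waypoints must appear in the order (1,2), (2,3), with no cell reused.
Route from (1,3): 2× left (reaching (1,1)), 2× down (reaching (3,1)), 2× right (reaching (3,3)), up to (2,3), left to (2,2) — 8 moves in all.
Check: order respected (1 at step 1, 2 at step 7); 8 moves as required.

(1,3) (1,2) (1,1) (2,1) (3,1) (3,2) (3,3) (2,3) (2,2)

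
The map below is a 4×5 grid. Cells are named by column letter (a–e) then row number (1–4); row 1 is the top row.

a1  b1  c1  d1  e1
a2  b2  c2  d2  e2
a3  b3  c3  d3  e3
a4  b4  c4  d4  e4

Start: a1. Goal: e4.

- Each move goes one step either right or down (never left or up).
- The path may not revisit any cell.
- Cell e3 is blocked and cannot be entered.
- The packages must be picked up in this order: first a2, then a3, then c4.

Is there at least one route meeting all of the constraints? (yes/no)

yes

One route that works: a1 → a2 → a3 → a4 → b4 → c4 → d4 → e4.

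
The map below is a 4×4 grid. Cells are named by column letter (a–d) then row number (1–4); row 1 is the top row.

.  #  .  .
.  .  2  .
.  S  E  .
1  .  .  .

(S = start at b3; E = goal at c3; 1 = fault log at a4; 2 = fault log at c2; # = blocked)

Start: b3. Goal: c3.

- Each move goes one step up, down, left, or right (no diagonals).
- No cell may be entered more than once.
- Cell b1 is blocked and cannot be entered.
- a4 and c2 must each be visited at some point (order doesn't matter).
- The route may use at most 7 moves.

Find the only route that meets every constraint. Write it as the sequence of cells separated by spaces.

Any route must reach a4 and c2 and still end at c3 within 7 moves, so the order of the required stops is forced.
Route from b3: down 1 to b4, left 1 to a4, up 2 to a2, right 2 to c2, down 1 to c3 — 7 moves in all.
Check: all required cells visited; 7 ≤ 7 moves.

b3 b4 a4 a3 a2 b2 c2 c3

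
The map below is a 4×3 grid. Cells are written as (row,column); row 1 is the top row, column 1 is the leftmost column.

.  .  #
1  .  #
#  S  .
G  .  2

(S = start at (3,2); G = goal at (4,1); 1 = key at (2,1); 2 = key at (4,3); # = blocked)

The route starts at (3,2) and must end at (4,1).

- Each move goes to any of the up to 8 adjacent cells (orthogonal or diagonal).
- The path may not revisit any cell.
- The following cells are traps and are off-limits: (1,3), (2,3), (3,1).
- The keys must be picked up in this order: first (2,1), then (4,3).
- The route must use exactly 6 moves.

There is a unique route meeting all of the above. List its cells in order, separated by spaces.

The waypoints must appear in the order (2,1), (4,3), with no cell reused.
Route from (3,2): up-left to (2,1), right to (2,2), down-right to (3,3), down to (4,3), 2× left (reaching (4,1)) — 6 moves in all.
Check: order respected (1 at step 1, 2 at step 4); 6 moves as required.

(3,2) (2,1) (2,2) (3,3) (4,3) (4,2) (4,1)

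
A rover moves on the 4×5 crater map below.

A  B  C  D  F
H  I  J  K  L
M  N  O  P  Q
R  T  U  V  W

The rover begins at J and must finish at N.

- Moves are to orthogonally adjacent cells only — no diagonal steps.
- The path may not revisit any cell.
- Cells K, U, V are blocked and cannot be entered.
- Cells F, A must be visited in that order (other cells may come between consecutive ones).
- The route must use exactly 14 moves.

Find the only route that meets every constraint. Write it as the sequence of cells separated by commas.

J, O, P, Q, L, F, D, C, B, A, H, M, R, T, N

The waypoints must appear in the order F, A, with no cell reused.
Route from J: down 1 to O, right 2 to Q, up 2 to F, left 4 to A, down 3 to R, right 1 to T, up 1 to N — 14 moves in all.
Check: order respected (F at step 5, A at step 9); 14 moves as required.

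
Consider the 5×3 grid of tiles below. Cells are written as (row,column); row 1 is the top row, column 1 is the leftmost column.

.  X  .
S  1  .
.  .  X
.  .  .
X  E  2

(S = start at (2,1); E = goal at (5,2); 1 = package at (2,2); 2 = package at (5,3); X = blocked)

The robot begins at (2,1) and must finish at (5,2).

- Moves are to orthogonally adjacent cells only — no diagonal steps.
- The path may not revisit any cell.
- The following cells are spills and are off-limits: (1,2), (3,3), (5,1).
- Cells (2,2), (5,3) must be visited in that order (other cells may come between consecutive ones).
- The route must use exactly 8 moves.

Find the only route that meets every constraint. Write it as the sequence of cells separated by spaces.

(2,1) (2,2) (3,2) (3,1) (4,1) (4,2) (4,3) (5,3) (5,2)

The waypoints must appear in the order (2,2), (5,3), with no cell reused.
Route from (2,1): right 1 to (2,2), down 1 to (3,2), left 1 to (3,1), down 1 to (4,1), right 2 to (4,3), down 1 to (5,3), left 1 to (5,2) — 8 moves in all.
Check: order respected (1 at step 1, 2 at step 7); 8 moves as required.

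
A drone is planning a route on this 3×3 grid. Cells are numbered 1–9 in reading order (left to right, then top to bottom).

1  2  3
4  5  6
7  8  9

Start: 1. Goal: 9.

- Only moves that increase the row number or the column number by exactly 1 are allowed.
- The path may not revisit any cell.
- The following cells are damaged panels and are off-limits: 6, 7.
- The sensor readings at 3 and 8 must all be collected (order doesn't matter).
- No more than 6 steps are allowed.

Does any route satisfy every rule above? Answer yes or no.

no

8 is below but to the left of 3: going 3 → 8 would need a leftward move and 8 → 3 an upward move, so no right/down-only route can visit both required cells.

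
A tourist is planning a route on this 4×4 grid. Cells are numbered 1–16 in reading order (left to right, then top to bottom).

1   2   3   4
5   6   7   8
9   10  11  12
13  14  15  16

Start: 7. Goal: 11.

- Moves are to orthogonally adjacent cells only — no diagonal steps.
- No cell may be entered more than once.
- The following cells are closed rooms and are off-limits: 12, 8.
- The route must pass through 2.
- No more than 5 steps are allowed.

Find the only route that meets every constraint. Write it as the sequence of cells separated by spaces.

The budget equals the shortest possible length, so every move has to be on a shortest route through the required cells.
Route from 7: up to 3, left to 2, 2× down (reaching 10), right to 11 — 5 moves in all.
Check: all required cells visited; 5 ≤ 5 moves.

7 3 2 6 10 11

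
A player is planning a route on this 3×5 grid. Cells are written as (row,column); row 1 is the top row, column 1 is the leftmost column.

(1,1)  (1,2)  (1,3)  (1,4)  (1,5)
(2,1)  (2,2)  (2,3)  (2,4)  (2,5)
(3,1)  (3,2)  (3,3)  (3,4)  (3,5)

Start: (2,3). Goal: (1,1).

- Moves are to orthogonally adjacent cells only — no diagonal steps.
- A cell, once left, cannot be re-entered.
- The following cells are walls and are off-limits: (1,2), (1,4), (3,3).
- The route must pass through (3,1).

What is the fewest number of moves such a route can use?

Any route passes through (3,1) somewhere between (2,3) and (1,1). Summing Manhattan distances along the two legs ((2,3) → (3,1) → (1,1)) gives a lower bound of 3 + 2 = 5 moves.
A route of 5 moves achieves this: (2,3) → (2,2) → (3,2) → (3,1) → (2,1) → (1,1).
Since 5 matches the lower bound, it is optimal.

5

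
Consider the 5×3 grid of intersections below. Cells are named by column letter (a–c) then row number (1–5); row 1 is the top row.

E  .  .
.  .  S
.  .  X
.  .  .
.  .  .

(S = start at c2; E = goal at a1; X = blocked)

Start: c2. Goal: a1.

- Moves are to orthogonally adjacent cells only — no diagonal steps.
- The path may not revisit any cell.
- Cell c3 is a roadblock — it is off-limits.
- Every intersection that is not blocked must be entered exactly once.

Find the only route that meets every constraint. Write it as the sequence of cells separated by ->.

c2 -> c1 -> b1 -> b2 -> b3 -> b4 -> c4 -> c5 -> b5 -> a5 -> a4 -> a3 -> a2 -> a1

Need to visit all 14 open cells exactly once, starting at c2 and ending at a1.
Cell c5 has only two open neighbours (c4 and b5), so the path must pass straight through it: one of those is the cell it's entered from and the other is where it exits.
Route from c2: up to c1, left to b1, 3× down (reaching b4), right to c4, down to c5, 2× left (reaching a5), 4× up (reaching a1) — 13 moves in all.
Check: all 14 open cells covered.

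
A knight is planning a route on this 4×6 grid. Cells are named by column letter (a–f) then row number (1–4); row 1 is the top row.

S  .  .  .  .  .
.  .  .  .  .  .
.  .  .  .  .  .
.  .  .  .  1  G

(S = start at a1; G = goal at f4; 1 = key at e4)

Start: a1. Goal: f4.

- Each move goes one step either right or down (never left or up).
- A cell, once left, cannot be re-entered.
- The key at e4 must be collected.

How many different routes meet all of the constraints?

35

A right/down-only route from a1 to f4 makes exactly 3 down-moves and 5 right-moves in some order.
With no other constraints that would be C(8,3) = 56 routes.
Split at e4 and multiply the segment counts: a1→e4: 35; e4→f4: 1; product = 35.
That gives 35 routes.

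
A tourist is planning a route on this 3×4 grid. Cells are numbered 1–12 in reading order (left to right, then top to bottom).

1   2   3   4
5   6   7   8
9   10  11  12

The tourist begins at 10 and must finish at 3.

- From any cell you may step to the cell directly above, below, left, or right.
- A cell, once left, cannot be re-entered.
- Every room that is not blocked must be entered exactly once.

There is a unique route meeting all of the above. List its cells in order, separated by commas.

10, 9, 5, 1, 2, 6, 7, 11, 12, 8, 4, 3

Need to visit all 12 open cells exactly once, starting at 10 and ending at 3.
Cell 12 has only two open neighbours (8 and 11), so the path must pass straight through it: one of those is the cell it's entered from and the other is where it exits.
Route from 10: left 1 to 9, up 2 to 1, right 1 to 2, down 1 to 6, right 1 to 7, down 1 to 11, right 1 to 12, up 2 to 4, left 1 to 3 — 11 moves in all.
Check: all 12 open cells covered.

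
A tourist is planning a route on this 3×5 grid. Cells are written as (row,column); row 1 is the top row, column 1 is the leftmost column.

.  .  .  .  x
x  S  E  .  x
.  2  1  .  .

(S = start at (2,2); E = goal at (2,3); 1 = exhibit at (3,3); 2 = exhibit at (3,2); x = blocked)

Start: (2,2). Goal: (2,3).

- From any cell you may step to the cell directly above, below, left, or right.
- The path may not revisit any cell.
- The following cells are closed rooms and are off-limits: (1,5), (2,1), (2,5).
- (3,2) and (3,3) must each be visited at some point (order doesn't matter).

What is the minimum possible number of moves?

3

Any route passes through (3,2) and (3,3) in some order between (2,2) and (2,3). Summing Manhattan distances along each leg and taking the cheapest ordering ((2,2) → (3,2) → (3,3) → (2,3)) gives a lower bound of 1 + 1 + 1 = 3 moves.
A route of 3 moves achieves this: (2,2) → (3,2) → (3,3) → (2,3).
Since 3 matches the lower bound, it is optimal.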